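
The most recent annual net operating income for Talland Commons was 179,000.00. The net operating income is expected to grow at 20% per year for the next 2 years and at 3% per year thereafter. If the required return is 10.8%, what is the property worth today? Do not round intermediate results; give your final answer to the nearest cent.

D_1 = 214800.00000
D_2 = 257760.00000
Terminal value at year 2: TV = D_2×(1+g_2)/(r−g_2) = 265492.80000/0.078 = 3403753.84615
P_0 = D_1/(1+r)^1 + D_2/(1+r)^2 + TV/(1+r)^2
    = 193862.81588 + 209959.72839 + 2772545.13137 = 3176367.67565

3176367.68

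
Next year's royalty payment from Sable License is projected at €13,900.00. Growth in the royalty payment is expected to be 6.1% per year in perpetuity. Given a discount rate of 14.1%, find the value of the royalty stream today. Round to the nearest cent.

€173750.00

Growing perpetuity: P = D₁ / (r − g) = €13,900.0000 / (0.141 − 0.061) = €173,750.00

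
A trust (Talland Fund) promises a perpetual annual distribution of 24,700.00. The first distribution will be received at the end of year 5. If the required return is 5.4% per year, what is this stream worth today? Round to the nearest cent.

370630.15

Value at end of year 4: C / r = 24,700.00 / 0.054 = 457,407.4074
Discount to today: PV = 457,407.4074 / (1 + 0.054)^4 = 457,407.4074 / 1.234134 = 370,630.15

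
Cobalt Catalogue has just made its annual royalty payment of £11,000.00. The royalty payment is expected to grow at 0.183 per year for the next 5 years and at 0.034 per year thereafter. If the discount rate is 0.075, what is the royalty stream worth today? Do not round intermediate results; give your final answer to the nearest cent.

£521695.81

D_1 = 13013.00000
D_2 = 15394.37900
D_3 = 18211.55036
D_4 = 21544.26407
D_5 = 25486.86440
Terminal value at year 5: TV = D_5×(1+g_2)/(r−g_2) = 26353.41779/0.041 = 642766.28749
P_0 = D_1/(1+r)^1 + D_2/(1+r)^2 + D_3/(1+r)^3 + D_4/(1+r)^4 + D_5/(1+r)^5 + TV/(1+r)^5
    = 12105.11628 + 13321.25819 + 14659.57995 + 16132.35635 + 17753.09541 + 447724.40613 = 521695.81231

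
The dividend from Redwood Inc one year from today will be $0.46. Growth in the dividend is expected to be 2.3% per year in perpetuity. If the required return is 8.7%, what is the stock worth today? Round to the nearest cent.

$7.19

Growing perpetuity: P = D₁ / (r − g) = $0.4600 / (0.087 − 0.023) = $7.19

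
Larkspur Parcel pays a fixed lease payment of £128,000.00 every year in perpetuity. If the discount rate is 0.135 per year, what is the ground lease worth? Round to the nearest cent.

£948148.15

Level perpetuity: PV = C / r = £128,000.00 / 0.135 = £948,148.15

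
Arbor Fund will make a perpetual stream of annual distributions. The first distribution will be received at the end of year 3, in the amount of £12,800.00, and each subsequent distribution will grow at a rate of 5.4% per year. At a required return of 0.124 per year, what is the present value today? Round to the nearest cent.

Value at end of year 2: C₁ / (r − g) = £12,800.00 / (0.124 − 0.054) = £182,857.1429
Discount to today: PV = £182,857.1429 / (1 + 0.124)^2 = £182,857.1429 / 1.263376 = £144,736.91

£144736.91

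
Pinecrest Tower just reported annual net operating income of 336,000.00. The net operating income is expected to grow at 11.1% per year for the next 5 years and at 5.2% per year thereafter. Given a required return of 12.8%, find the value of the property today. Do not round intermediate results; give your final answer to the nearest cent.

5916434.59

D_1 = 373296.00000
D_2 = 414731.85600
D_3 = 460767.09202
D_4 = 511912.23923
D_5 = 568734.49778
Terminal value at year 5: TV = D_5×(1+g_2)/(r−g_2) = 598308.69167/0.076 = 7872482.78512
P_0 = D_1/(1+r)^1 + D_2/(1+r)^2 + D_3/(1+r)^3 + D_4/(1+r)^4 + D_5/(1+r)^5 + TV/(1+r)^5
    = 330936.17021 + 325948.65701 + 321036.31023 + 316197.99704 + 311432.60170 + 4310882.85506 = 5916434.59125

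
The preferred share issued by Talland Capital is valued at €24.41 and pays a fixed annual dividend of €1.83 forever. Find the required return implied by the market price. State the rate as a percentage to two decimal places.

P = C/r ⇒ r = C/P = €1.83/€24.41 = 0.074969

7.50%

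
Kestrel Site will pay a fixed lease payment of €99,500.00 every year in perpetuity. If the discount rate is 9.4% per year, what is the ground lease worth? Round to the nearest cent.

€1058510.64

Level perpetuity: PV = C / r = €99,500.00 / 0.094 = €1,058,510.64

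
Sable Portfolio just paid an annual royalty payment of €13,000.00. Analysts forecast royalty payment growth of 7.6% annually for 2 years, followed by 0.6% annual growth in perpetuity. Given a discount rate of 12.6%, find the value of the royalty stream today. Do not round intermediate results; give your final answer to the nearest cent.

€123813.26

D_1 = 13988.00000
D_2 = 15051.08800
Terminal value at year 2: TV = D_2×(1+g_2)/(r−g_2) = 15141.39453/0.12 = 126178.28773
P_0 = D_1/(1+r)^1 + D_2/(1+r)^2 + TV/(1+r)^2
    = 12422.73535 + 11871.10411 + 99519.42282 = 123813.26229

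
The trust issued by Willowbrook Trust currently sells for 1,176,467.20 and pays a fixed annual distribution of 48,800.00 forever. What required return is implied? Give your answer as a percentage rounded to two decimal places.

P = C/r ⇒ r = C/P = 48,800.00/1,176,467.20 = 0.041480

4.15%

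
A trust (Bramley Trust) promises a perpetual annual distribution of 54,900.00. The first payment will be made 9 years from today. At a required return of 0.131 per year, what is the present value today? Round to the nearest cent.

156530.95

Value at end of year 8: C / r = 54,900.00 / 0.131 = 419,083.9695
Discount to today: PV = 419,083.9695 / (1 + 0.131)^8 = 419,083.9695 / 2.677323 = 156,530.95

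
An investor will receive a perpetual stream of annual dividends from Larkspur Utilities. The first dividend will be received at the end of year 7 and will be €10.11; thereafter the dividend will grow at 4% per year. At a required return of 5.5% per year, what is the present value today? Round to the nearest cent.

Value at end of year 6: C₁ / (r − g) = €10.11 / (0.055 − 0.04) = €674.0000
Discount to today: PV = €674.0000 / (1 + 0.055)^6 = €674.0000 / 1.378843 = €488.82

€488.82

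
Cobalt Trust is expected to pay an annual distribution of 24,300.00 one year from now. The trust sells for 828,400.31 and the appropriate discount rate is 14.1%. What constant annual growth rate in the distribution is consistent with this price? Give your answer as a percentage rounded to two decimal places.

P = D₁/(r−g) ⇒ g = r − D₁/P = 0.141 − 24,300.00/828,400.31 = 0.111666

11.17%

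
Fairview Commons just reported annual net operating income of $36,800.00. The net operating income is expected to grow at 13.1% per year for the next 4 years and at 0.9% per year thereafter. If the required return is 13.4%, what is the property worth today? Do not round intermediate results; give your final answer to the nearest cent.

$440147.70

D_1 = 41620.80000
D_2 = 47073.12480
D_3 = 53239.70415
D_4 = 60214.10539
Terminal value at year 4: TV = D_4×(1+g_2)/(r−g_2) = 60756.03234/0.125 = 486048.25873
P_0 = D_1/(1+r)^1 + D_2/(1+r)^2 + D_3/(1+r)^3 + D_4/(1+r)^4 + TV/(1+r)^4
    = 36702.64550 + 36605.54856 + 36508.70848 + 36412.12460 + 293918.66974 = 440147.69688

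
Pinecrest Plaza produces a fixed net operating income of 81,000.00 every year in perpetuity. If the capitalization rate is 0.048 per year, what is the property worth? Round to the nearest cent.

Level perpetuity: PV = C / r = 81,000.00 / 0.048 = 1,687,500.00

1687500.00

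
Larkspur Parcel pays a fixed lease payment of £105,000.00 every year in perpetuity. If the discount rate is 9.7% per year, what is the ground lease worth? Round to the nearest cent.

£1082474.23

Level perpetuity: PV = C / r = £105,000.00 / 0.097 = £1,082,474.23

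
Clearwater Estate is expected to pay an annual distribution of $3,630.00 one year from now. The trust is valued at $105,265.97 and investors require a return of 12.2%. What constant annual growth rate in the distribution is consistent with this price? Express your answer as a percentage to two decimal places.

8.75%

P = D₁/(r−g) ⇒ g = r − D₁/P = 0.122 − $3,630.00/$105,265.97 = 0.087516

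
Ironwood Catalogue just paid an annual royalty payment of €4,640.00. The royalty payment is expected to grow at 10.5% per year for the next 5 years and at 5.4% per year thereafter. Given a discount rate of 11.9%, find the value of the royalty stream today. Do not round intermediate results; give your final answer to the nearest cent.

€92992.64

D_1 = 5127.20000
D_2 = 5665.55600
D_3 = 6260.43938
D_4 = 6917.78551
D_5 = 7644.15299
Terminal value at year 5: TV = D_5×(1+g_2)/(r−g_2) = 8056.93726/0.065 = 123952.88086
P_0 = D_1/(1+r)^1 + D_2/(1+r)^2 + D_3/(1+r)^3 + D_4/(1+r)^4 + D_5/(1+r)^5 + TV/(1+r)^5
    = 4581.94817 + 4524.62263 + 4468.01431 + 4412.11422 + 4356.91350 + 70649.02818 = 92992.64101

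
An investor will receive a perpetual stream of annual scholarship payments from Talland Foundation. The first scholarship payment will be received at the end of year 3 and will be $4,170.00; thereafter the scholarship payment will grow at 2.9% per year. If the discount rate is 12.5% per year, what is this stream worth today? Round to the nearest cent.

$34320.99

Value at end of year 2: C₁ / (r − g) = $4,170.00 / (0.125 − 0.029) = $43,437.5000
Discount to today: PV = $43,437.5000 / (1 + 0.125)^2 = $43,437.5000 / 1.265625 = $34,320.99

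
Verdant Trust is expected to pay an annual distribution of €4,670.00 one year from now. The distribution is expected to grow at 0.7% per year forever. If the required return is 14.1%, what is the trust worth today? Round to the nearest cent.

Growing perpetuity: P = D₁ / (r − g) = €4,670.0000 / (0.141 − 0.007) = €34,850.75

€34850.75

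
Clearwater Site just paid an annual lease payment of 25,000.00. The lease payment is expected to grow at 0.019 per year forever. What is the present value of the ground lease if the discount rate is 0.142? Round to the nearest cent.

D₁ = D₀ × (1 + g) = 25,000.00 × 1.019 = 25,475.0000
Growing perpetuity: P = D₁ / (r − g) = 25,475.0000 / (0.142 − 0.019) = 207,113.82

207113.82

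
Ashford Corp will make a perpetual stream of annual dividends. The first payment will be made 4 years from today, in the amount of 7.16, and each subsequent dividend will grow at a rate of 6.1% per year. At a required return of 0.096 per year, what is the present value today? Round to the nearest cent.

155.39

Value at end of year 3: C₁ / (r − g) = 7.16 / (0.096 − 0.061) = 204.5714
Discount to today: PV = 204.5714 / (1 + 0.096)^3 = 204.5714 / 1.316533 = 155.39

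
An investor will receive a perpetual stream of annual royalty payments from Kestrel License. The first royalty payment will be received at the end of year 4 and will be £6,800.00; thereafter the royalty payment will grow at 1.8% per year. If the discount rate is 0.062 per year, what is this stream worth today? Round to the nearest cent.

£129027.62

Value at end of year 3: C₁ / (r − g) = £6,800.00 / (0.062 − 0.018) = £154,545.4545
Discount to today: PV = £154,545.4545 / (1 + 0.062)^3 = £154,545.4545 / 1.197770 = £129,027.62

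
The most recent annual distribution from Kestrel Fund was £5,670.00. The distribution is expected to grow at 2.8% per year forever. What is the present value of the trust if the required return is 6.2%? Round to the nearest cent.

D₁ = D₀ × (1 + g) = £5,670.00 × 1.028 = £5,828.7600
Growing perpetuity: P = D₁ / (r − g) = £5,828.7600 / (0.062 − 0.028) = £171,434.12

£171434.12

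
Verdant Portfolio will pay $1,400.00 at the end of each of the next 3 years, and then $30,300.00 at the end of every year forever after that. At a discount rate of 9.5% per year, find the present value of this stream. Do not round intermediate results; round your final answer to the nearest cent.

$246439.96

PV of 3-year annuity: $1,400.00 × [1 − (1+0.095)^−3] / 0.095 = 3512.46956
Perpetuity value at year 3: $30,300.00 / 0.095 = 318947.36842
PV of perpetuity: 318947.36842 / (1+0.095)^3 = 242927.49154
Total PV = 3512.46956 + 242927.49154 = 246439.96110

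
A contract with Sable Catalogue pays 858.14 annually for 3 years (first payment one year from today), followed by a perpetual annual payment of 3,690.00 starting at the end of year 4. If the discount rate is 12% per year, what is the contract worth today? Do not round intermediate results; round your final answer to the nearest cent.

23948.35

PV of 3-year annuity: 858.14 × [1 − (1+0.12)^−3] / 0.12 = 2061.10748
Perpetuity value at year 3: 3,690.00 / 0.12 = 30750.00000
PV of perpetuity: 30750.00000 / (1+0.12)^3 = 21887.24262
Total PV = 2061.10748 + 21887.24262 = 23948.35010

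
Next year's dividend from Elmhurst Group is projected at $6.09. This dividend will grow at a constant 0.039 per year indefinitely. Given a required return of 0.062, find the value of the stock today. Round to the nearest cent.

$264.78

Growing perpetuity: P = D₁ / (r − g) = $6.0900 / (0.062 − 0.039) = $264.78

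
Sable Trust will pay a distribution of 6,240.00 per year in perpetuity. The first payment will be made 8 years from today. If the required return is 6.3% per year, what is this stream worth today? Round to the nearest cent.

Value at end of year 7: C / r = 6,240.00 / 0.063 = 99,047.6190
Discount to today: PV = 99,047.6190 / (1 + 0.063)^7 = 99,047.6190 / 1.533673 = 64,581.96

64581.96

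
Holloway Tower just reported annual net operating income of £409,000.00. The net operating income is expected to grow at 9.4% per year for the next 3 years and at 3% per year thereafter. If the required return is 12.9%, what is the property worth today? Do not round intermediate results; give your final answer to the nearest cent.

D_1 = 447446.00000
D_2 = 489505.92400
D_3 = 535519.48086
Terminal value at year 3: TV = D_3×(1+g_2)/(r−g_2) = 551585.06528/0.099 = 5571566.31598
P_0 = D_1/(1+r)^1 + D_2/(1+r)^2 + D_3/(1+r)^3 + TV/(1+r)^3
    = 396320.63773 + 384034.34693 + 372128.94202 + 3871644.54826 = 5024128.47493

£5024128.47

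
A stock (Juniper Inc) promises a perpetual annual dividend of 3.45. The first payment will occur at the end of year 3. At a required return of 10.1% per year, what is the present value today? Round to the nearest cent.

28.18

Value at end of year 2: C / r = 3.45 / 0.101 = 34.1584
Discount to today: PV = 34.1584 / (1 + 0.101)^2 = 34.1584 / 1.212201 = 28.18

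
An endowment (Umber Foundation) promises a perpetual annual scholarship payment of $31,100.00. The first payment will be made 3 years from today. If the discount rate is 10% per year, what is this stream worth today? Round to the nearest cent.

$257024.79

Value at end of year 2: C / r = $31,100.00 / 0.1 = $311,000.0000
Discount to today: PV = $311,000.0000 / (1 + 0.1)^2 = $311,000.0000 / 1.210000 = $257,024.79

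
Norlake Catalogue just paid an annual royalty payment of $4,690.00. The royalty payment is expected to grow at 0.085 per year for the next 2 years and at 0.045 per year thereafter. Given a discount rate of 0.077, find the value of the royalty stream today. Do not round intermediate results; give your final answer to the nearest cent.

D_1 = 5088.65000
D_2 = 5521.18525
Terminal value at year 2: TV = D_2×(1+g_2)/(r−g_2) = 5769.63859/0.032 = 180301.20582
P_0 = D_1/(1+r)^1 + D_2/(1+r)^2 + TV/(1+r)^2
    = 4724.83751 + 4759.93380 + 155441.58808 = 164926.35939

$164926.36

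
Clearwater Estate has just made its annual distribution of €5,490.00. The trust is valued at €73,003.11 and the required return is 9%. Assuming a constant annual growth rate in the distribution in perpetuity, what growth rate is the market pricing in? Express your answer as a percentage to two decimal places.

P = D₀(1+g)/(r−g) ⇒ P(r−g) = D₀(1+g) ⇒ g(P+D₀) = P·r − D₀
g = (P·r − D₀)/(P + D₀) = (€73,003.11×0.09 − €5,490.00) / (€73,003.11 + €5,490.00) = 0.013763

1.38%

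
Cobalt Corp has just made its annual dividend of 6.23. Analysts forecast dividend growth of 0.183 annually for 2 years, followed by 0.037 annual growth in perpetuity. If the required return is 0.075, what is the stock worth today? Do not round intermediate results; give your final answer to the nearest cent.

220.29

D_1 = 7.37009
D_2 = 8.71882
Terminal value at year 2: TV = D_2×(1+g_2)/(r−g_2) = 9.04141/0.038 = 237.93191
P_0 = D_1/(1+r)^1 + D_2/(1+r)^2 + TV/(1+r)^2
    = 6.85590 + 7.54468 + 205.89024 = 220.29082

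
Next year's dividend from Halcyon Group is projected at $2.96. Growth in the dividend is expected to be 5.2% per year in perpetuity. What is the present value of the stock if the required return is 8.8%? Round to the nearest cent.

$82.22

Growing perpetuity: P = D₁ / (r − g) = $2.9600 / (0.088 − 0.052) = $82.22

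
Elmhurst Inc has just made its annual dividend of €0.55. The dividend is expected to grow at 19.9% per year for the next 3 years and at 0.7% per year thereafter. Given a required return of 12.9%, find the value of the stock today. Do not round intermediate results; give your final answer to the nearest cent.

D_1 = 0.65945
D_2 = 0.79068
D_3 = 0.94803
Terminal value at year 3: TV = D_3×(1+g_2)/(r−g_2) = 0.95466/0.122 = 7.82510
P_0 = D_1/(1+r)^1 + D_2/(1+r)^2 + D_3/(1+r)^3 + TV/(1+r)^3
    = 0.58410 + 0.62032 + 0.65878 + 5.43761 = 7.30080

€7.30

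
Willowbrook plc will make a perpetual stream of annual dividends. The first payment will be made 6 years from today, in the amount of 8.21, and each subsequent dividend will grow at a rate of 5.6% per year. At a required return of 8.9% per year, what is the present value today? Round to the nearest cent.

162.44

Value at end of year 5: C₁ / (r − g) = 8.21 / (0.089 − 0.056) = 248.7879
Discount to today: PV = 248.7879 / (1 + 0.089)^5 = 248.7879 / 1.531579 = 162.44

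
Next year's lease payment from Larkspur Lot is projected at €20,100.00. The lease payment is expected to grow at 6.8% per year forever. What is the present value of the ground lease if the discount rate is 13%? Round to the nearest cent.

Growing perpetuity: P = D₁ / (r − g) = €20,100.0000 / (0.13 − 0.068) = €324,193.55

€324193.55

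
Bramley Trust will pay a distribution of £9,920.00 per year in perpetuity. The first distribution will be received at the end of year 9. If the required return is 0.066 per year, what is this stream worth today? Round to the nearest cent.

£90138.45

Value at end of year 8: C / r = £9,920.00 / 0.066 = £150,303.0303
Discount to today: PV = £150,303.0303 / (1 + 0.066)^8 = £150,303.0303 / 1.667468 = £90,138.45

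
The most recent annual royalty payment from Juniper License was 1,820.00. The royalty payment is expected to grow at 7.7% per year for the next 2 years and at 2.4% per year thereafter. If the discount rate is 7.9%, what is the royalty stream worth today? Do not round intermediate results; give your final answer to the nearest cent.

D_1 = 1960.14000
D_2 = 2111.07078
Terminal value at year 2: TV = D_2×(1+g_2)/(r−g_2) = 2161.73648/0.055 = 39304.29961
P_0 = D_1/(1+r)^1 + D_2/(1+r)^2 + TV/(1+r)^2
    = 1816.62651 + 1813.25927 + 33759.59068 = 37389.47645

37389.48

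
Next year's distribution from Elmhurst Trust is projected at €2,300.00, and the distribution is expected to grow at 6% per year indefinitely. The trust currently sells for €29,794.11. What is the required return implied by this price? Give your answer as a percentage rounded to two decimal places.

P = D₁/(r − g) ⇒ r = D₁/P + g = €2,300.0000/€29,794.11 + 0.06 = 0.077196 + 0.06 = 0.137196

13.72%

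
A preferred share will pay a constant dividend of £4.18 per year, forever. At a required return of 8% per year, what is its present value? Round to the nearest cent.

Level perpetuity: PV = C / r = £4.18 / 0.08 = £52.25

£52.25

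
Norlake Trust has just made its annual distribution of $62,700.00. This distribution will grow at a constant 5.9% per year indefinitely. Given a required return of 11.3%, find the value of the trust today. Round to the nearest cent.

D₁ = D₀ × (1 + g) = $62,700.00 × 1.059 = $66,399.3000
Growing perpetuity: P = D₁ / (r − g) = $66,399.3000 / (0.113 − 0.059) = $1,229,616.67

$1229616.67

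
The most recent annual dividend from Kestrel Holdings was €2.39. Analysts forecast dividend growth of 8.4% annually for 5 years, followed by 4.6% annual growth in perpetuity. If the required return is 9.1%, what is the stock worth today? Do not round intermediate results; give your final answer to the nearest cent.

€65.52

D_1 = 2.59076
D_2 = 2.80838
D_3 = 3.04429
D_4 = 3.30001
D_5 = 3.57721
Terminal value at year 5: TV = D_5×(1+g_2)/(r−g_2) = 3.74176/0.045 = 83.15024
P_0 = D_1/(1+r)^1 + D_2/(1+r)^2 + D_3/(1+r)^3 + D_4/(1+r)^4 + D_5/(1+r)^5 + TV/(1+r)^5
    = 2.37467 + 2.35943 + 2.34429 + 2.32925 + 2.31430 + 53.79473 = 65.51667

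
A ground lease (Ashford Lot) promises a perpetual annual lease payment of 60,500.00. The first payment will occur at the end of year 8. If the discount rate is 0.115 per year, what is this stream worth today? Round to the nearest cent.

Value at end of year 7: C / r = 60,500.00 / 0.115 = 526,086.9565
Discount to today: PV = 526,086.9565 / (1 + 0.115)^7 = 526,086.9565 / 2.142516 = 245,546.34

245546.34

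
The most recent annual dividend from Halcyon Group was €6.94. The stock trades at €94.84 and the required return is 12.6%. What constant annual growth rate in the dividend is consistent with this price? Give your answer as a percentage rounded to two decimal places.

P = D₀(1+g)/(r−g) ⇒ P(r−g) = D₀(1+g) ⇒ g(P+D₀) = P·r − D₀
g = (P·r − D₀)/(P + D₀) = (€94.84×0.126 − €6.94) / (€94.84 + €6.94) = 0.049222

4.92%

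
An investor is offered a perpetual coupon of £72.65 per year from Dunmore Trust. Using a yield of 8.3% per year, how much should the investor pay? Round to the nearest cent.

Level perpetuity: PV = C / r = £72.65 / 0.083 = £875.30

£875.30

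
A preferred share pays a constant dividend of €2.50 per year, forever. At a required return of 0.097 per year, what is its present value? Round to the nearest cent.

€25.77

Level perpetuity: PV = C / r = €2.50 / 0.097 = €25.77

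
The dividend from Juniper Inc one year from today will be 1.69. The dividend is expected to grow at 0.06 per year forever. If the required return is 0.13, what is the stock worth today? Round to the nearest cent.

Growing perpetuity: P = D₁ / (r − g) = 1.6900 / (0.13 − 0.06) = 24.14

24.14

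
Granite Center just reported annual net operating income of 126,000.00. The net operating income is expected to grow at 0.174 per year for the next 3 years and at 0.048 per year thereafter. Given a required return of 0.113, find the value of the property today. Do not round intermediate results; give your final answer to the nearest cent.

D_1 = 147924.00000
D_2 = 173662.77600
D_3 = 203880.09902
Terminal value at year 3: TV = D_3×(1+g_2)/(r−g_2) = 213666.34378/0.065 = 3287174.51965
P_0 = D_1/(1+r)^1 + D_2/(1+r)^2 + D_3/(1+r)^3 + TV/(1+r)^3
    = 132905.66038 + 140189.79810 + 147873.15630 + 2384170.27396 = 2805138.88874

2805138.89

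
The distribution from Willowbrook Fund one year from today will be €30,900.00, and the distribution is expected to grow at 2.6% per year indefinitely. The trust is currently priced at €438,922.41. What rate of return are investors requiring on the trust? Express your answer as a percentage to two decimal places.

P = D₁/(r − g) ⇒ r = D₁/P + g = €30,900.0000/€438,922.41 + 0.026 = 0.070400 + 0.026 = 0.096400

9.64%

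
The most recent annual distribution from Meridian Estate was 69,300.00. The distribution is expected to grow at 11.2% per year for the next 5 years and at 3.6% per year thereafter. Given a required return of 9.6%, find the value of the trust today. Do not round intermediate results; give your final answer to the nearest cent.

D_1 = 77061.60000
D_2 = 85692.49920
D_3 = 95290.05911
D_4 = 105962.54573
D_5 = 117830.35085
Terminal value at year 5: TV = D_5×(1+g_2)/(r−g_2) = 122072.24348/0.06 = 2034537.39139
P_0 = D_1/(1+r)^1 + D_2/(1+r)^2 + D_3/(1+r)^3 + D_4/(1+r)^4 + D_5/(1+r)^5 + TV/(1+r)^5
    = 70311.67883 + 71338.12670 + 72379.55920 + 73436.19511 + 74508.25635 + 1286509.22628 = 1648483.04247

1648483.04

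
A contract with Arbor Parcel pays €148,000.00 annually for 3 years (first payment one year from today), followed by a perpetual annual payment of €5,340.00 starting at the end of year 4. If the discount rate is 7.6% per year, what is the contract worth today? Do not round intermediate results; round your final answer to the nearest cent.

€440581.60

PV of 3-year annuity: €148,000.00 × [1 − (1+0.076)^−3] / 0.076 = 384180.07318
Perpetuity value at year 3: €5,340.00 / 0.076 = 70263.15789
PV of perpetuity: 70263.15789 / (1+0.076)^3 = 56401.52552
Total PV = 384180.07318 + 56401.52552 = 440581.59870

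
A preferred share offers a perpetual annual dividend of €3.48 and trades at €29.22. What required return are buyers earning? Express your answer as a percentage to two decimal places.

P = C/r ⇒ r = C/P = €3.48/€29.22 = 0.119097

11.91%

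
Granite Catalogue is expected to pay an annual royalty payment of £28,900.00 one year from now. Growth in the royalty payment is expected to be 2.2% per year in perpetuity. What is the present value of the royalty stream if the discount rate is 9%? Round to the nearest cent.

£425000.00

Growing perpetuity: P = D₁ / (r − g) = £28,900.0000 / (0.09 − 0.022) = £425,000.00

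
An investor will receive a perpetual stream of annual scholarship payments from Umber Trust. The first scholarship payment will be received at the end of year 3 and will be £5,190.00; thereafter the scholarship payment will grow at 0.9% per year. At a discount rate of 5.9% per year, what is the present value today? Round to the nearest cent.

Value at end of year 2: C₁ / (r − g) = £5,190.00 / (0.059 − 0.009) = £103,800.0000
Discount to today: PV = £103,800.0000 / (1 + 0.059)^2 = £103,800.0000 / 1.121481 = £92,556.18

£92556.18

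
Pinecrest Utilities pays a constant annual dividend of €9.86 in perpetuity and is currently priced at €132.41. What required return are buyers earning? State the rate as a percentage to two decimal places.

P = C/r ⇒ r = C/P = €9.86/€132.41 = 0.074466

7.45%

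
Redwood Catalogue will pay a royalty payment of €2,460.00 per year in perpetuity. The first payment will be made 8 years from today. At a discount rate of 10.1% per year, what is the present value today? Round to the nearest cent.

Value at end of year 7: C / r = €2,460.00 / 0.101 = €24,356.4356
Discount to today: PV = €24,356.4356 / (1 + 0.101)^7 = €24,356.4356 / 1.961152 = €12,419.45

€12419.45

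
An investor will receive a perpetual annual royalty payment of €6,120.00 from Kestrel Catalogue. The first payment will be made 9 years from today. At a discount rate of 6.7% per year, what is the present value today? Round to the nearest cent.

€54370.24

Value at end of year 8: C / r = €6,120.00 / 0.067 = €91,343.2836
Discount to today: PV = €91,343.2836 / (1 + 0.067)^8 = €91,343.2836 / 1.680023 = €54,370.24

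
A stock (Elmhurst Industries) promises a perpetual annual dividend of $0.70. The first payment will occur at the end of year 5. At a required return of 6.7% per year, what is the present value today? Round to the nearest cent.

Value at end of year 4: C / r = $0.70 / 0.067 = $10.4478
Discount to today: PV = $10.4478 / (1 + 0.067)^4 = $10.4478 / 1.296157 = $8.06

$8.06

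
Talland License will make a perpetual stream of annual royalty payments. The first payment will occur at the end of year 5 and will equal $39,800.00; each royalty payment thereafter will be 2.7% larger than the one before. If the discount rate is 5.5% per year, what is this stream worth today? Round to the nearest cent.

$1147400.94

Value at end of year 4: C₁ / (r − g) = $39,800.00 / (0.055 − 0.027) = $1,421,428.5714
Discount to today: PV = $1,421,428.5714 / (1 + 0.055)^4 = $1,421,428.5714 / 1.238825 = $1,147,400.94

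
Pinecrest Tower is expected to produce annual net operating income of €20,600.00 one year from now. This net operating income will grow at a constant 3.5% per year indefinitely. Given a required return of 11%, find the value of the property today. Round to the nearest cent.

€274666.67

Growing perpetuity: P = D₁ / (r − g) = €20,600.0000 / (0.11 − 0.035) = €274,666.67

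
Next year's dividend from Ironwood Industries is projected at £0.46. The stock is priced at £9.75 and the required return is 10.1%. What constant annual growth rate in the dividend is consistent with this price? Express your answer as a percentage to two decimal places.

P = D₁/(r−g) ⇒ g = r − D₁/P = 0.101 − £0.46/£9.75 = 0.053821

5.38%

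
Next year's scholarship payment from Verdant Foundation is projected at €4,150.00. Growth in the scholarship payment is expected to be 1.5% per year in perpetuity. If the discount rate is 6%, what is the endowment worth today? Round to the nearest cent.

€92222.22

Growing perpetuity: P = D₁ / (r − g) = €4,150.0000 / (0.06 − 0.015) = €92,222.22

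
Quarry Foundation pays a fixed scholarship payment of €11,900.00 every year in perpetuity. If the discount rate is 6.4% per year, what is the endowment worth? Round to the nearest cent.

€185937.50

Level perpetuity: PV = C / r = €11,900.00 / 0.064 = €185,937.50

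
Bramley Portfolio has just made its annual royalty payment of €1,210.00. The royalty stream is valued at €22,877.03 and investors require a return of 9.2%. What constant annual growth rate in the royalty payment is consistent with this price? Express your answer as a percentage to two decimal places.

P = D₀(1+g)/(r−g) ⇒ P(r−g) = D₀(1+g) ⇒ g(P+D₀) = P·r − D₀
g = (P·r − D₀)/(P + D₀) = (€22,877.03×0.092 − €1,210.00) / (€22,877.03 + €1,210.00) = 0.037144

3.71%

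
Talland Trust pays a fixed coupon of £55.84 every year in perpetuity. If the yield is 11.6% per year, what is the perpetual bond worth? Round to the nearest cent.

£481.38

Level perpetuity: PV = C / r = £55.84 / 0.116 = £481.38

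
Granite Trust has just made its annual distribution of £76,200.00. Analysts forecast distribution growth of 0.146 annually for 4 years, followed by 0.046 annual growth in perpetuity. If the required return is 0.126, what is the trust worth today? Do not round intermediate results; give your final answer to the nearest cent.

£1387586.71

D_1 = 87325.20000
D_2 = 100074.67920
D_3 = 114685.58236
D_4 = 131429.67739
Terminal value at year 4: TV = D_4×(1+g_2)/(r−g_2) = 137475.44255/0.08 = 1718443.03185
P_0 = D_1/(1+r)^1 + D_2/(1+r)^2 + D_3/(1+r)^3 + D_4/(1+r)^4 + TV/(1+r)^4
    = 77553.46359 + 78930.96738 + 80332.93838 + 81759.81118 + 1069009.53116 = 1387586.71169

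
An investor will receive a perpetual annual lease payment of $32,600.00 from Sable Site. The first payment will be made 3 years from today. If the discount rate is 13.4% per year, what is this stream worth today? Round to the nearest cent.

Value at end of year 2: C / r = $32,600.00 / 0.134 = $243,283.5821
Discount to today: PV = $243,283.5821 / (1 + 0.134)^2 = $243,283.5821 / 1.285956 = $189,185.00

$189185.00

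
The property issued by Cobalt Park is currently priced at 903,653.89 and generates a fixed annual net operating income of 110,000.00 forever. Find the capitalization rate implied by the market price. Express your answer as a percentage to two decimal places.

P = C/r ⇒ r = C/P = 110,000.00/903,653.89 = 0.121728

12.17%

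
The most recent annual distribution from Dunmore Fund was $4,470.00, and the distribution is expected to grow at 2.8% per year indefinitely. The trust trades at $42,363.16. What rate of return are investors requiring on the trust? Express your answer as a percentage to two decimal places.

13.65%

D₁ = $4,470.00 × 1.028 = $4,595.1600
P = D₁/(r − g) ⇒ r = D₁/P + g = $4,595.1600/$42,363.16 + 0.028 = 0.108471 + 0.028 = 0.136471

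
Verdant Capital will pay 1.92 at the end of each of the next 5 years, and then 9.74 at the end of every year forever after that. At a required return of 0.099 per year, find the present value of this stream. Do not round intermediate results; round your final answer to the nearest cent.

PV of 5-year annuity: 1.92 × [1 − (1+0.099)^−5] / 0.099 = 7.29694
Perpetuity value at year 5: 9.74 / 0.099 = 98.38384
PV of perpetuity: 98.38384 / (1+0.099)^5 = 61.36706
Total PV = 7.29694 + 61.36706 = 68.66400

68.66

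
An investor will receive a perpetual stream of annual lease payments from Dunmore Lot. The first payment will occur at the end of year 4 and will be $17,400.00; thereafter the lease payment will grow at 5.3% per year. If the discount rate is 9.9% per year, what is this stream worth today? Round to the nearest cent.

$284969.47

Value at end of year 3: C₁ / (r − g) = $17,400.00 / (0.099 − 0.053) = $378,260.8696
Discount to today: PV = $378,260.8696 / (1 + 0.099)^3 = $378,260.8696 / 1.327373 = $284,969.47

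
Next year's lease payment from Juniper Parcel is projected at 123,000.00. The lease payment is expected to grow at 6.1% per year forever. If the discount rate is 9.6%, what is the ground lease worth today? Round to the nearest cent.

Growing perpetuity: P = D₁ / (r − g) = 123,000.0000 / (0.096 − 0.061) = 3,514,285.71

3514285.71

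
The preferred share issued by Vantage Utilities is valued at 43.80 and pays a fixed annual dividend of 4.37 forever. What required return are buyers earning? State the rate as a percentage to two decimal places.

9.98%

P = C/r ⇒ r = C/P = 4.37/43.80 = 0.099772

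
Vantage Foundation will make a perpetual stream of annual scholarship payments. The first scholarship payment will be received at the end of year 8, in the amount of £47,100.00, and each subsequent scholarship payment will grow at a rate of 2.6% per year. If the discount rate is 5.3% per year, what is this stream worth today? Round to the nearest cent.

Value at end of year 7: C₁ / (r − g) = £47,100.00 / (0.053 − 0.026) = £1,744,444.4444
Discount to today: PV = £1,744,444.4444 / (1 + 0.053)^7 = £1,744,444.4444 / 1.435485 = £1,215,230.17

£1215230.17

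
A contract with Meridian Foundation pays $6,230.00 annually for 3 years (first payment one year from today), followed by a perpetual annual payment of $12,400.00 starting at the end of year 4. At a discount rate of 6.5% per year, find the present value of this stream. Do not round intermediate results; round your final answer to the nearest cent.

$174428.14

PV of 3-year annuity: $6,230.00 × [1 − (1+0.065)^−3] / 0.065 = 16500.00243
Perpetuity value at year 3: $12,400.00 / 0.065 = 190769.23077
PV of perpetuity: 190769.23077 / (1+0.065)^3 = 157928.13444
Total PV = 16500.00243 + 157928.13444 = 174428.13687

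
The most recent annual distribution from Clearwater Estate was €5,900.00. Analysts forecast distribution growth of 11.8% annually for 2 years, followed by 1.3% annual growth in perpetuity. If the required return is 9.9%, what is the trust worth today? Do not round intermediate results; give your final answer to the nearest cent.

€84028.03

D_1 = 6596.20000
D_2 = 7374.55160
Terminal value at year 2: TV = D_2×(1+g_2)/(r−g_2) = 7470.42077/0.086 = 86865.35780
P_0 = D_1/(1+r)^1 + D_2/(1+r)^2 + TV/(1+r)^2
    = 6002.00182 + 6105.76709 + 71920.25657 = 84028.02548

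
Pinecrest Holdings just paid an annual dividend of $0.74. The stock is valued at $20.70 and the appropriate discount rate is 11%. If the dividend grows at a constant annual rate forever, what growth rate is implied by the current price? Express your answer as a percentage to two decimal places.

7.17%

P = D₀(1+g)/(r−g) ⇒ P(r−g) = D₀(1+g) ⇒ g(P+D₀) = P·r − D₀
g = (P·r − D₀)/(P + D₀) = ($20.70×0.11 − $0.74) / ($20.70 + $0.74) = 0.071688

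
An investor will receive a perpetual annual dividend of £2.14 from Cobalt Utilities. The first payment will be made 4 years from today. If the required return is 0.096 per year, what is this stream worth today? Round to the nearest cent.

£16.93

Value at end of year 3: C / r = £2.14 / 0.096 = £22.2917
Discount to today: PV = £22.2917 / (1 + 0.096)^3 = £22.2917 / 1.316533 = £16.93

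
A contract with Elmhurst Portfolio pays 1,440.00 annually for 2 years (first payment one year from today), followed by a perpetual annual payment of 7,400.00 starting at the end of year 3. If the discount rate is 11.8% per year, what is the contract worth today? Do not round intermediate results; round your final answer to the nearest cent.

52612.63

PV of 2-year annuity: 1,440.00 × [1 − (1+0.118)^−2] / 0.118 = 2440.08436
Perpetuity value at year 2: 7,400.00 / 0.118 = 62711.86441
PV of perpetuity: 62711.86441 / (1+0.118)^2 = 50172.54202
Total PV = 2440.08436 + 50172.54202 = 52612.62637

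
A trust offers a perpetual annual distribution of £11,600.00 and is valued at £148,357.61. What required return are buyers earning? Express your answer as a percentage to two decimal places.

7.82%

P = C/r ⇒ r = C/P = £11,600.00/£148,357.61 = 0.078189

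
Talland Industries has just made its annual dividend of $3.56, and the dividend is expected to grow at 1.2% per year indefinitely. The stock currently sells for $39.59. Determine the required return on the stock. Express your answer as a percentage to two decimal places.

10.30%

D₁ = $3.56 × 1.012 = $3.6027
P = D₁/(r − g) ⇒ r = D₁/P + g = $3.6027/$39.59 + 0.012 = 0.091001 + 0.012 = 0.103001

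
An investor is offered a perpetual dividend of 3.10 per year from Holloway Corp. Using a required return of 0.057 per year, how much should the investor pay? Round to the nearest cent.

Level perpetuity: PV = C / r = 3.10 / 0.057 = 54.39

54.39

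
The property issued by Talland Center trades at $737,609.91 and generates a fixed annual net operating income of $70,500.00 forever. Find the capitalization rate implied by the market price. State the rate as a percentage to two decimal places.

9.56%

P = C/r ⇒ r = C/P = $70,500.00/$737,609.91 = 0.095579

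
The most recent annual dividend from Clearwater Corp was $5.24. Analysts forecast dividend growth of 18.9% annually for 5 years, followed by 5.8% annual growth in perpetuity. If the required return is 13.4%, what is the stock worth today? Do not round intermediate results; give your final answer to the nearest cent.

D_1 = 6.23036
D_2 = 7.40790
D_3 = 8.80799
D_4 = 10.47270
D_5 = 12.45204
Terminal value at year 5: TV = D_5×(1+g_2)/(r−g_2) = 13.17426/0.076 = 173.34553
P_0 = D_1/(1+r)^1 + D_2/(1+r)^2 + D_3/(1+r)^3 + D_4/(1+r)^4 + D_5/(1+r)^5 + TV/(1+r)^5
    = 5.49414 + 5.76062 + 6.04001 + 6.33296 + 6.64011 + 92.43732 = 122.70516

$122.71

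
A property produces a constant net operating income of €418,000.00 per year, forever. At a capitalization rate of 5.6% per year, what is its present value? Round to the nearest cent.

Level perpetuity: PV = C / r = €418,000.00 / 0.056 = €7,464,285.71

€7464285.71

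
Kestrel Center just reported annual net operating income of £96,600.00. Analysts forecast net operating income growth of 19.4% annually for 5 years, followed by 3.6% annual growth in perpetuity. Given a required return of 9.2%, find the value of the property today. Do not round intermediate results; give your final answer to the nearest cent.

£3429340.41

D_1 = 115340.40000
D_2 = 137716.43760
D_3 = 164433.42649
D_4 = 196333.51123
D_5 = 234422.21241
Terminal value at year 5: TV = D_5×(1+g_2)/(r−g_2) = 242861.41206/0.056 = 4336810.92965
P_0 = D_1/(1+r)^1 + D_2/(1+r)^2 + D_3/(1+r)^3 + D_4/(1+r)^4 + D_5/(1+r)^5 + TV/(1+r)^5
    = 105623.07692 + 115488.96872 + 126276.39987 + 138071.44821 + 150968.23183 + 2792912.28888 = 3429340.41443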